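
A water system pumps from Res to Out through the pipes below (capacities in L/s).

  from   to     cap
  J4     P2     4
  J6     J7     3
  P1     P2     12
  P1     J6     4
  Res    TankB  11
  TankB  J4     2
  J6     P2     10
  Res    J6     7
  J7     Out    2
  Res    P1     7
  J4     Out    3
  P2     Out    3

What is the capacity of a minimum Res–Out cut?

Augment Res→P1→P2→Out: bottleneck 3, flow now 3.
Augment Res→TankB→J4→Out: bottleneck 2, flow now 5.
Augment Res→J6→J7→Out: bottleneck 2, flow now 7.
No augmenting path remains; maximum flow = 7.
By max-flow min-cut, the minimum cut capacity equals the max flow.
In the residual graph, reachable from Res: {Res, P1, TankB, J6, J7, P2}.
Min-cut edges: TankB→J4 (2), J7→Out (2), P2→Out (3); capacity 2 + 2 + 3 = 7.

7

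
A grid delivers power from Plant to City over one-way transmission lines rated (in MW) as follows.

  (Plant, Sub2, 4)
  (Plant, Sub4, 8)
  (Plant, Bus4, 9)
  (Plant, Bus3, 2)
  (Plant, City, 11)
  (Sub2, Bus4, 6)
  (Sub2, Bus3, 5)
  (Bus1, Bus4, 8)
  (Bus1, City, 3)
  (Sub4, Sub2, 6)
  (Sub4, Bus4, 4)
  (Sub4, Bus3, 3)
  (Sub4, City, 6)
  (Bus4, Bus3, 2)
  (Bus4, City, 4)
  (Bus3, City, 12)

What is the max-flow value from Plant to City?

31

Augment Plant→City: bottleneck 11, flow now 11.
Augment Plant→Sub4→City: bottleneck 6, flow now 17.
Augment Plant→Bus4→City: bottleneck 4, flow now 21.
Augment Plant→Bus3→City: bottleneck 2, flow now 23.
Augment Plant→Sub2→Bus3→City: bottleneck 4, flow now 27.
Augment Plant→Sub4→Bus3→City: bottleneck 2, flow now 29.
Augment Plant→Bus4→Bus3→City: bottleneck 2, flow now 31.
No augmenting path remains; maximum flow = 31.
In the residual graph, reachable from Plant: {Plant, Bus4}.
Min-cut edges: Plant→Sub2 (4), Plant→Sub4 (8), Plant→Bus3 (2), Plant→City (11), Bus4→Bus3 (2), Bus4→City (4); capacity 4 + 8 + 2 + 11 + 2 + 4 = 31.
This cut is saturated, so no flow can exceed 31.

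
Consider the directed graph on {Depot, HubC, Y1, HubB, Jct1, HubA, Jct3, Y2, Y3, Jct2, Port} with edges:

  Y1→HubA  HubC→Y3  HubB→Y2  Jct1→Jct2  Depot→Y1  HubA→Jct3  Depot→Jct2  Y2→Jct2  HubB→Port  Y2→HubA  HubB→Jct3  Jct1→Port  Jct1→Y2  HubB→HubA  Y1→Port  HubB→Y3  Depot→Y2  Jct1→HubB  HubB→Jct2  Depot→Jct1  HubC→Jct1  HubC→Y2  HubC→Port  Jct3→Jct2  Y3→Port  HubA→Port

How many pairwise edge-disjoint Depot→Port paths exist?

3

Assign every edge capacity 1; by Menger, the answer equals the max flow.
Path Depot→Y1→Port (+1); total 1.
Path Depot→Jct1→Port (+1); total 2.
Path Depot→Y2→HubA→Port (+1); total 3.
No residual Depot→Port path; max flow = 3.
Certifying cut of size 3: {Depot→Jct1, Depot→Y1, Depot→Y2}.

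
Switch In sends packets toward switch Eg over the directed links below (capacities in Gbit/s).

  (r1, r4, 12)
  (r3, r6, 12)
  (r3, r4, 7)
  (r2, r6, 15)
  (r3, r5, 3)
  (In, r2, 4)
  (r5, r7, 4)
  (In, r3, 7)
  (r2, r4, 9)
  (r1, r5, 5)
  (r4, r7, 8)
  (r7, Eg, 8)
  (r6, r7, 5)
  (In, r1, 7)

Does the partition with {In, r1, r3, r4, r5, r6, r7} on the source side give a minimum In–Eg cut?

No — its capacity is 12, but the minimum cut has capacity 8.

Given cut capacity: 4 + 8 = 12.
Augment In→r1→r4→r7→Eg: bottleneck 7, flow now 7.
Augment In→r2→r4→r7→Eg: bottleneck 1, flow now 8.
No augmenting path remains; maximum flow = 8.
In the residual graph, reachable from In: {In, r1, r2, r3, r4, r5, r6, r7}.
Min-cut edges: r7→Eg (8); capacity 8 = 8.
Cut capacity 12 exceeds the max flow 8, so it is not minimum.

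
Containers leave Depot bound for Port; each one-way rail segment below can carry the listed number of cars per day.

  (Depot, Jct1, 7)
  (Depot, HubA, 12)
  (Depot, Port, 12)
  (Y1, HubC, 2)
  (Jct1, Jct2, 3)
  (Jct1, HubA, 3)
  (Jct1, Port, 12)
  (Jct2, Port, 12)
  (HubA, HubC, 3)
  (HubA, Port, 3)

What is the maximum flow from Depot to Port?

Augment Depot→Port: bottleneck 12, flow now 12.
Augment Depot→Jct1→Port: bottleneck 7, flow now 19.
Augment Depot→HubA→Port: bottleneck 3, flow now 22.
No augmenting path remains; maximum flow = 22.
In the residual graph, reachable from Depot: {Depot, HubA, HubC}.
Min-cut edges: Depot→Jct1 (7), Depot→Port (12), HubA→Port (3); capacity 7 + 12 + 3 = 22.
This cut is saturated, so no flow can exceed 22.

22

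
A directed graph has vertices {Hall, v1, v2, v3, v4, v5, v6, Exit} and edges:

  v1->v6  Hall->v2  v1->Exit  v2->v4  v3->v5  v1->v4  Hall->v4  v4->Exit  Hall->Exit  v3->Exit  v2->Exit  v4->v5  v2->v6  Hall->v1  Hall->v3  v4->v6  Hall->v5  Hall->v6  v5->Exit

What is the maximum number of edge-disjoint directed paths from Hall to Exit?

Assign every edge capacity 1; by Menger, the answer equals the max flow.
Path Hall→Exit (+1); total 1.
Path Hall→v1→Exit (+1); total 2.
Path Hall→v2→Exit (+1); total 3.
Path Hall→v3→Exit (+1); total 4.
Path Hall→v4→Exit (+1); total 5.
Path Hall→v5→Exit (+1); total 6.
No residual Hall→Exit path; max flow = 6.
Certifying cut of size 6: {Hall→Exit, Hall→v1, Hall→v2, Hall→v3, Hall→v4, Hall→v5}.

6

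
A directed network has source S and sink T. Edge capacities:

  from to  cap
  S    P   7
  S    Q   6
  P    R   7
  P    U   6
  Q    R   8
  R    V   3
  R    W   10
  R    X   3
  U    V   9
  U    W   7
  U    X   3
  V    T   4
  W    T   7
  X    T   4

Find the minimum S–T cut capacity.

13

Augment S→P→R→V→T: bottleneck 3, flow now 3.
Augment S→P→R→W→T: bottleneck 4, flow now 7.
Augment S→Q→R→W→T: bottleneck 3, flow now 10.
Augment S→Q→R→X→T: bottleneck 3, flow now 13.
No augmenting path remains; maximum flow = 13.
By max-flow min-cut, the minimum cut capacity equals the max flow.
In the residual graph, reachable from S: {S}.
Min-cut edges: S→P (7), S→Q (6); capacity 7 + 6 = 13.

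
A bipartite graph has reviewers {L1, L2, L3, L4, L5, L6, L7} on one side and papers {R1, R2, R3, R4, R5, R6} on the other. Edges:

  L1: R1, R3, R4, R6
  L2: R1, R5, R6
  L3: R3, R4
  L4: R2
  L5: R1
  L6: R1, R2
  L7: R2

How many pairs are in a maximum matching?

5

Unit-capacity flow: source→left, listed edges, right→sink; max matching = max flow.
Augmenting path L1→R1 (+1); matched 1.
Augmenting path L2→R5 (+1); matched 2.
Augmenting path L3→R3 (+1); matched 3.
Augmenting path L4→R2 (+1); matched 4.
Augmenting path L5→R1→L1→R4 (+1); matched 5.
No augmenting path remains; maximum matching = 5.
König certificate: {L1, L2, L3, R1, R2} is a vertex cover of size 5 (every listed pair touches it), so no matching can be larger.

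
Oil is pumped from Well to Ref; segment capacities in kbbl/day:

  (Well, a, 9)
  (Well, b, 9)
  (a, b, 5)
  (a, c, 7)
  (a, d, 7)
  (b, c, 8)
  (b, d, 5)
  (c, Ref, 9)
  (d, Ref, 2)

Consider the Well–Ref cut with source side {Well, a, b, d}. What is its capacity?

17

Edges leaving {Well, a, b, d}: a→c (7), b→c (8), d→Ref (2).
Cut capacity = 7 + 8 + 2 = 17.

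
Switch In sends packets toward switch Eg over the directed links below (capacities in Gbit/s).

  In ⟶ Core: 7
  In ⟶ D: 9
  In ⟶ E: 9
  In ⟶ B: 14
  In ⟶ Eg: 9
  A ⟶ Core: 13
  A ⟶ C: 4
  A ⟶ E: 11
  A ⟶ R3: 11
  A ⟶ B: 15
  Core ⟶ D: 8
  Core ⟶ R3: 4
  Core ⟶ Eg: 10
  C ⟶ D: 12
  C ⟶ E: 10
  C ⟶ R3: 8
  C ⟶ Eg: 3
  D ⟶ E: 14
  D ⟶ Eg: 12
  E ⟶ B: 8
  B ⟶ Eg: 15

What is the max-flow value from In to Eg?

40

Augment In→Eg: bottleneck 9, flow now 9.
Augment In→Core→Eg: bottleneck 7, flow now 16.
Augment In→D→Eg: bottleneck 9, flow now 25.
Augment In→B→Eg: bottleneck 14, flow now 39.
Augment In→E→B→Eg: bottleneck 1, flow now 40.
No augmenting path remains; maximum flow = 40.
In the residual graph, reachable from In: {In, E, B}.
Min-cut edges: In→Core (7), In→D (9), In→Eg (9), B→Eg (15); capacity 7 + 9 + 9 + 15 = 40.
This cut is saturated, so no flow can exceed 40.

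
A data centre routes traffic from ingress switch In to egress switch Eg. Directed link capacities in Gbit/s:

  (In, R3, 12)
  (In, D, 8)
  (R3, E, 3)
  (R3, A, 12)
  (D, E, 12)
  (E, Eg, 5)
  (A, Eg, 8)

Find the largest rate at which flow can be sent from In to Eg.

13

Augment In→R3→E→Eg: bottleneck 3, flow now 3.
Augment In→R3→A→Eg: bottleneck 8, flow now 11.
Augment In→D→E→Eg: bottleneck 2, flow now 13.
No augmenting path remains; maximum flow = 13.
In the residual graph, reachable from In: {In, R3, D, E, A}.
Min-cut edges: E→Eg (5), A→Eg (8); capacity 5 + 8 = 13.
This cut is saturated, so no flow can exceed 13.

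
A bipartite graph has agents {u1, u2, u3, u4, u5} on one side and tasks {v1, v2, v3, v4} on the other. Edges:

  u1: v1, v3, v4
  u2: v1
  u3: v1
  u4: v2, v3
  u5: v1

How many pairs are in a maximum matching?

3

Unit-capacity flow: source→left, listed edges, right→sink; max matching = max flow.
Augmenting path u1→v1 (+1); matched 1.
Augmenting path u4→v2 (+1); matched 2.
Augmenting path u2→v1→u1→v3 (+1); matched 3.
No augmenting path remains; maximum matching = 3.
König certificate: {u1, u4, v1} is a vertex cover of size 3 (every listed pair touches it), so no matching can be larger.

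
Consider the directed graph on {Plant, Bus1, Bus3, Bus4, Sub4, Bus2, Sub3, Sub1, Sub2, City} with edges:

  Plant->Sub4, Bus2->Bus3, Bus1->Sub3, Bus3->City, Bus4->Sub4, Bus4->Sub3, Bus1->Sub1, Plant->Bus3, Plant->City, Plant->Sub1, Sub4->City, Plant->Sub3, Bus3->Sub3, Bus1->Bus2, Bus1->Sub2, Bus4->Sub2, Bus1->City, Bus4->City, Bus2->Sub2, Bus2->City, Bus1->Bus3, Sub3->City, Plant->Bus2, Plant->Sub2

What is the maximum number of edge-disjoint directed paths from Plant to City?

Assign every edge capacity 1; by Menger, the answer equals the max flow.
Path Plant→City (+1); total 1.
Path Plant→Bus3→City (+1); total 2.
Path Plant→Sub4→City (+1); total 3.
Path Plant→Bus2→City (+1); total 4.
Path Plant→Sub3→City (+1); total 5.
No residual Plant→City path; max flow = 5.
Certifying cut of size 5: {Plant→Bus2, Plant→Bus3, Plant→City, Plant→Sub3, Plant→Sub4}.

5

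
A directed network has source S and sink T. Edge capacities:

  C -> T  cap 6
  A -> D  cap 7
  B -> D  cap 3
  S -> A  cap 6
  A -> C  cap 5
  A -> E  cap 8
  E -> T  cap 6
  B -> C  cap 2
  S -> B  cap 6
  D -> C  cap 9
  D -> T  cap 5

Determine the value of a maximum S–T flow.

11

Augment S→A→C→T: bottleneck 5, flow now 5.
Augment S→A→D→T: bottleneck 1, flow now 6.
Augment S→B→C→T: bottleneck 1, flow now 7.
Augment S→B→D→T: bottleneck 3, flow now 10.
Augment S→B→C→A→D→T: bottleneck 1, flow now 11. (uses reverse residual edge)
No augmenting path remains; maximum flow = 11.
In the residual graph, reachable from S: {S, B}.
Min-cut edges: S→A (6), B→C (2), B→D (3); capacity 6 + 2 + 3 = 11.
This cut is saturated, so no flow can exceed 11.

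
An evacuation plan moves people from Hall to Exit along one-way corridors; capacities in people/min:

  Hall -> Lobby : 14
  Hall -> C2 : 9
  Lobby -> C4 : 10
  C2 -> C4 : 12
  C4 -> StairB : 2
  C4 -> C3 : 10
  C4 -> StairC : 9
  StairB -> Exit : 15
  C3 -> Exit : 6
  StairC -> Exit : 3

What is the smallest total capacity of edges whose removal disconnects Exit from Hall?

Augment Hall→Lobby→C4→StairB→Exit: bottleneck 2, flow now 2.
Augment Hall→Lobby→C4→C3→Exit: bottleneck 6, flow now 8.
Augment Hall→Lobby→C4→StairC→Exit: bottleneck 2, flow now 10.
Augment Hall→C2→C4→StairC→Exit: bottleneck 1, flow now 11.
No augmenting path remains; maximum flow = 11.
By max-flow min-cut, the minimum cut capacity equals the max flow.
In the residual graph, reachable from Hall: {Hall, Lobby, C2, C4, C3, StairC}.
Min-cut edges: C4→StairB (2), C3→Exit (6), StairC→Exit (3); capacity 2 + 6 + 3 = 11.

11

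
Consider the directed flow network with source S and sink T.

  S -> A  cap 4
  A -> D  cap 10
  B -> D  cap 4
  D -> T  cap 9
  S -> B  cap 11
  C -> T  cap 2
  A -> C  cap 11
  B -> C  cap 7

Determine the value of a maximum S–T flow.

10

Augment S→A→C→T: bottleneck 2, flow now 2.
Augment S→A→D→T: bottleneck 2, flow now 4.
Augment S→B→D→T: bottleneck 4, flow now 8.
Augment S→B→C→A→D→T: bottleneck 2, flow now 10. (uses reverse residual edge)
No augmenting path remains; maximum flow = 10.
In the residual graph, reachable from S: {S, B, C}.
Min-cut edges: S→A (4), B→D (4), C→T (2); capacity 4 + 4 + 2 = 10.
This cut is saturated, so no flow can exceed 10.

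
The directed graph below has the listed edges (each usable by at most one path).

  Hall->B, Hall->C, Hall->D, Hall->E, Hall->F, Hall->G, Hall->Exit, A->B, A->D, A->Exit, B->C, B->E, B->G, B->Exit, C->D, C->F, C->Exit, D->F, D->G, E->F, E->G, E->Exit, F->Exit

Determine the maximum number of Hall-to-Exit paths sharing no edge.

5

Assign every edge capacity 1; by Menger, the answer equals the max flow.
Path Hall→Exit (+1); total 1.
Path Hall→B→Exit (+1); total 2.
Path Hall→C→Exit (+1); total 3.
Path Hall→E→Exit (+1); total 4.
Path Hall→F→Exit (+1); total 5.
No residual Hall→Exit path; max flow = 5.
Certifying cut of size 5: {F→Exit, Hall→B, Hall→C, Hall→E, Hall→Exit}.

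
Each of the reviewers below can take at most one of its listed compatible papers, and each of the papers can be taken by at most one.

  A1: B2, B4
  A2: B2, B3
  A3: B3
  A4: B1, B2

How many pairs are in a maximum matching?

Unit-capacity flow: source→left, listed edges, right→sink; max matching = max flow.
Augmenting path A1→B2 (+1); matched 1.
Augmenting path A2→B3 (+1); matched 2.
Augmenting path A4→B1 (+1); matched 3.
Augmenting path A3→B3→A2→B2→A1→B4 (+1); matched 4.
No augmenting path remains; maximum matching = 4.
König certificate: {A1, A2, A3, A4} is a vertex cover of size 4 (every listed pair touches it), so no matching can be larger.

4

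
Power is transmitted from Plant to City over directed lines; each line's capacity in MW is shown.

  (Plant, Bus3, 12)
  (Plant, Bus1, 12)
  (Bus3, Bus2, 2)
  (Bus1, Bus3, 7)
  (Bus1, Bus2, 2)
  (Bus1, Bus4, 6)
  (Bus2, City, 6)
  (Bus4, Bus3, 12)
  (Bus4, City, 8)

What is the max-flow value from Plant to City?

Augment Plant→Bus3→Bus2→City: bottleneck 2, flow now 2.
Augment Plant→Bus1→Bus2→City: bottleneck 2, flow now 4.
Augment Plant→Bus1→Bus4→City: bottleneck 6, flow now 10.
No augmenting path remains; maximum flow = 10.
In the residual graph, reachable from Plant: {Plant, Bus3, Bus1}.
Min-cut edges: Bus3→Bus2 (2), Bus1→Bus2 (2), Bus1→Bus4 (6); capacity 2 + 2 + 6 = 10.
This cut is saturated, so no flow can exceed 10.

10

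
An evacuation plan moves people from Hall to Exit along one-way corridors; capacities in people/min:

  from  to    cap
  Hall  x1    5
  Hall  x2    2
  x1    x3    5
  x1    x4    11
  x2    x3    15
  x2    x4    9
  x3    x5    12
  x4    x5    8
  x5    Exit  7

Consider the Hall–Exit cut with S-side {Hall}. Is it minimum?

Given cut capacity: 5 + 2 = 7.
Augment Hall→x1→x3→x5→Exit: bottleneck 5, flow now 5.
Augment Hall→x2→x3→x5→Exit: bottleneck 2, flow now 7.
No augmenting path remains; maximum flow = 7.
Cut capacity 7 equals the max flow, so it is a minimum cut.

Yes — it is a minimum cut (capacity 7).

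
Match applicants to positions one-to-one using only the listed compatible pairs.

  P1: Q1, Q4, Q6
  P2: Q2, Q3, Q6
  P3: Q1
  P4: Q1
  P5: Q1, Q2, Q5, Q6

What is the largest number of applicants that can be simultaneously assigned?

Unit-capacity flow: source→left, listed edges, right→sink; max matching = max flow.
Augmenting path P1→Q1 (+1); matched 1.
Augmenting path P2→Q2 (+1); matched 2.
Augmenting path P5→Q5 (+1); matched 3.
Augmenting path P3→Q1→P1→Q4 (+1); matched 4.
No augmenting path remains; maximum matching = 4.
König certificate: {P1, P2, P5, Q1} is a vertex cover of size 4 (every listed pair touches it), so no matching can be larger.

4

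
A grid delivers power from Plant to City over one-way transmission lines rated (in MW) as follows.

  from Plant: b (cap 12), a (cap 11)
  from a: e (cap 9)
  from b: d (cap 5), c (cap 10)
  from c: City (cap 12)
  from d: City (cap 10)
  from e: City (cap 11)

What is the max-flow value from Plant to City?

21

Augment Plant→a→e→City: bottleneck 9, flow now 9.
Augment Plant→b→c→City: bottleneck 10, flow now 19.
Augment Plant→b→d→City: bottleneck 2, flow now 21.
No augmenting path remains; maximum flow = 21.
In the residual graph, reachable from Plant: {Plant, a}.
Min-cut edges: Plant→b (12), a→e (9); capacity 12 + 9 = 21.
This cut is saturated, so no flow can exceed 21.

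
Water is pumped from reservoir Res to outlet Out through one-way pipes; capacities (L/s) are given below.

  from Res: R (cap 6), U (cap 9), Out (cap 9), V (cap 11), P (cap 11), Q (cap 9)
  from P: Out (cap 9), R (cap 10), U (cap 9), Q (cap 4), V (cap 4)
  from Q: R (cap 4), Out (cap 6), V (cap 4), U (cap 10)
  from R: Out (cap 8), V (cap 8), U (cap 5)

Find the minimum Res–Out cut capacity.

32

Augment Res→Out: bottleneck 9, flow now 9.
Augment Res→P→Out: bottleneck 9, flow now 18.
Augment Res→Q→Out: bottleneck 6, flow now 24.
Augment Res→R→Out: bottleneck 6, flow now 30.
Augment Res→P→R→Out: bottleneck 2, flow now 32.
No augmenting path remains; maximum flow = 32.
By max-flow min-cut, the minimum cut capacity equals the max flow.
In the residual graph, reachable from Res: {Res, P, Q, R, U, V}.
Min-cut edges: Res→Out (9), P→Out (9), Q→Out (6), R→Out (8); capacity 9 + 9 + 6 + 8 = 32.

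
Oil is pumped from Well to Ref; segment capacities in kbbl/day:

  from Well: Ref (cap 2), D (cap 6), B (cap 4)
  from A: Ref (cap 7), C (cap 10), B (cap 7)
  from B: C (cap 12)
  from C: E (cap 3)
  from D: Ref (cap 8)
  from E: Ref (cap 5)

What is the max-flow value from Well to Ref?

Augment Well→Ref: bottleneck 2, flow now 2.
Augment Well→D→Ref: bottleneck 6, flow now 8.
Augment Well→B→C→E→Ref: bottleneck 3, flow now 11.
No augmenting path remains; maximum flow = 11.
In the residual graph, reachable from Well: {Well, B, C}.
Min-cut edges: Well→D (6), Well→Ref (2), C→E (3); capacity 6 + 2 + 3 = 11.
This cut is saturated, so no flow can exceed 11.

11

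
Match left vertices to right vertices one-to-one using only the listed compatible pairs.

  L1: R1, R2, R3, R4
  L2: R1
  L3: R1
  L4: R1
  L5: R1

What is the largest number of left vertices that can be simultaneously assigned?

2

Unit-capacity flow: source→left, listed edges, right→sink; max matching = max flow.
Augmenting path L1→R1 (+1); matched 1.
Augmenting path L2→R1→L1→R2 (+1); matched 2.
No augmenting path remains; maximum matching = 2.
König certificate: {L1, R1} is a vertex cover of size 2 (every listed pair touches it), so no matching can be larger.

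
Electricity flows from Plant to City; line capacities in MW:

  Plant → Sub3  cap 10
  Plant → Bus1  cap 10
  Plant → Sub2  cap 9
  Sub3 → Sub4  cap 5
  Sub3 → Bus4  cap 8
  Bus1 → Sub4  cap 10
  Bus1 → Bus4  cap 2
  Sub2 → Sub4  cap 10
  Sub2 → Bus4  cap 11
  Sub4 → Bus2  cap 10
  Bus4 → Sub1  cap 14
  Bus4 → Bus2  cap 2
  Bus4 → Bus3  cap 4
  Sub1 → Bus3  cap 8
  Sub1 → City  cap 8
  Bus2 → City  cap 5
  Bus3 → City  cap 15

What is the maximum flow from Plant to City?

Augment Plant→Sub3→Sub4→Bus2→City: bottleneck 5, flow now 5.
Augment Plant→Sub3→Bus4→Sub1→City: bottleneck 5, flow now 10.
Augment Plant→Bus1→Bus4→Sub1→City: bottleneck 2, flow now 12.
Augment Plant→Sub2→Bus4→Sub1→City: bottleneck 1, flow now 13.
Augment Plant→Sub2→Bus4→Bus3→City: bottleneck 4, flow now 17.
Augment Plant→Sub2→Bus4→Sub1→Bus3→City: bottleneck 4, flow now 21.
Augment Plant→Bus1→Sub4→Sub3→Bus4→Sub1→Bus3→City: bottleneck 2, flow now 23. (uses reverse residual edge)
No augmenting path remains; maximum flow = 23.
In the residual graph, reachable from Plant: {Plant, Sub3, Bus1, Sub2, Sub4, Bus4, Bus2}.
Min-cut edges: Bus4→Sub1 (14), Bus4→Bus3 (4), Bus2→City (5); capacity 14 + 4 + 5 = 23.
This cut is saturated, so no flow can exceed 23.

23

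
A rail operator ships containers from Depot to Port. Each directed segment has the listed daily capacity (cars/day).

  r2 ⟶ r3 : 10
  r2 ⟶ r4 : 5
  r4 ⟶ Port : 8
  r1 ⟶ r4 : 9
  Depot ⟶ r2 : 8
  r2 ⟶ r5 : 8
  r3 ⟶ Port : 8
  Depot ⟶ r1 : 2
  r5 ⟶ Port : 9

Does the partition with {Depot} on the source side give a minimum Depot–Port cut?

Yes — it is a minimum cut (capacity 10).

Given cut capacity: 2 + 8 = 10.
Augment Depot→r1→r4→Port: bottleneck 2, flow now 2.
Augment Depot→r2→r3→Port: bottleneck 8, flow now 10.
No augmenting path remains; maximum flow = 10.
Cut capacity 10 equals the max flow, so it is a minimum cut.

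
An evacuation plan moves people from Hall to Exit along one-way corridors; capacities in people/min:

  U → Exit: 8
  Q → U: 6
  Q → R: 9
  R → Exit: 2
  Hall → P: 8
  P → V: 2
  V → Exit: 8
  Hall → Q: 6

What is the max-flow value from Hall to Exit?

Augment Hall→P→V→Exit: bottleneck 2, flow now 2.
Augment Hall→Q→R→Exit: bottleneck 2, flow now 4.
Augment Hall→Q→U→Exit: bottleneck 4, flow now 8.
No augmenting path remains; maximum flow = 8.
In the residual graph, reachable from Hall: {Hall, P}.
Min-cut edges: Hall→Q (6), P→V (2); capacity 6 + 2 = 8.
This cut is saturated, so no flow can exceed 8.

8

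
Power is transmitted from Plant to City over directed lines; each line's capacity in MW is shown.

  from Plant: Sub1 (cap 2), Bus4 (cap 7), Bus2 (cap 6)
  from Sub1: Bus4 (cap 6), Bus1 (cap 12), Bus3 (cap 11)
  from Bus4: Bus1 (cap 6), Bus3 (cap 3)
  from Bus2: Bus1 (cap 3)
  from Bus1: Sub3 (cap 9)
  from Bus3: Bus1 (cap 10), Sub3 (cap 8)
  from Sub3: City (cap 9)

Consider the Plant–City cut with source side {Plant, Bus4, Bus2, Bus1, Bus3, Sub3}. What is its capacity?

11

Edges leaving {Plant, Bus4, Bus2, Bus1, Bus3, Sub3}: Plant→Sub1 (2), Sub3→City (9).
Cut capacity = 2 + 9 = 11.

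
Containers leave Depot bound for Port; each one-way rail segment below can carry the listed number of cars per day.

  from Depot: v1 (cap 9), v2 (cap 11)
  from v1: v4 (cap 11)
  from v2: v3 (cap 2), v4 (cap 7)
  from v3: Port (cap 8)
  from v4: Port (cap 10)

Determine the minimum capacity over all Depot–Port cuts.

12

Augment Depot→v1→v4→Port: bottleneck 9, flow now 9.
Augment Depot→v2→v3→Port: bottleneck 2, flow now 11.
Augment Depot→v2→v4→Port: bottleneck 1, flow now 12.
No augmenting path remains; maximum flow = 12.
By max-flow min-cut, the minimum cut capacity equals the max flow.
In the residual graph, reachable from Depot: {Depot, v1, v2, v4}.
Min-cut edges: v2→v3 (2), v4→Port (10); capacity 2 + 10 = 12.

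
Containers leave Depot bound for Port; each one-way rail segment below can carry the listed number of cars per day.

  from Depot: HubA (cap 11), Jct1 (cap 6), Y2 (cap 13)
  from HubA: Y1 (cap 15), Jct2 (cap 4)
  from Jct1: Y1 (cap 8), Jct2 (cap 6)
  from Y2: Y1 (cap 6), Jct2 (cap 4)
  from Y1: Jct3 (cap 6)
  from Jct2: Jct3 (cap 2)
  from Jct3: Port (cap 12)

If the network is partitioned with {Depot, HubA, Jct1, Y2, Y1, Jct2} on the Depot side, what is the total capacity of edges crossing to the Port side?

8

Edges leaving {Depot, HubA, Jct1, Y2, Y1, Jct2}: Y1→Jct3 (6), Jct2→Jct3 (2).
Cut capacity = 6 + 2 = 8.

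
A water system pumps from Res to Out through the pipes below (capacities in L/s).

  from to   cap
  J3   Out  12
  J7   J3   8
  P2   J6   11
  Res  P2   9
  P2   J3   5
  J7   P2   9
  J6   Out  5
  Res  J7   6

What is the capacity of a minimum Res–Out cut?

Augment Res→P2→J6→Out: bottleneck 5, flow now 5.
Augment Res→P2→J3→Out: bottleneck 4, flow now 9.
Augment Res→J7→J3→Out: bottleneck 6, flow now 15.
No augmenting path remains; maximum flow = 15.
By max-flow min-cut, the minimum cut capacity equals the max flow.
In the residual graph, reachable from Res: {Res}.
Min-cut edges: Res→P2 (9), Res→J7 (6); capacity 9 + 6 = 15.

15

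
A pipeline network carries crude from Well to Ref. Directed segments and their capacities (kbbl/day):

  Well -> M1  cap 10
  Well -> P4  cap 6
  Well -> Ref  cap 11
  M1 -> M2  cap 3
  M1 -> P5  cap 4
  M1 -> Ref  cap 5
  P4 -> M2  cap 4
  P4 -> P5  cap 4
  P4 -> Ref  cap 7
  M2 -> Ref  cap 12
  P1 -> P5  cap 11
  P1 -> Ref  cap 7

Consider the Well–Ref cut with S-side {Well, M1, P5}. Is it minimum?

Yes — it is a minimum cut (capacity 25).

Given cut capacity: 6 + 11 + 3 + 5 = 25.
Augment Well→Ref: bottleneck 11, flow now 11.
Augment Well→M1→Ref: bottleneck 5, flow now 16.
Augment Well→P4→Ref: bottleneck 6, flow now 22.
Augment Well→M1→M2→Ref: bottleneck 3, flow now 25.
No augmenting path remains; maximum flow = 25.
Cut capacity 25 equals the max flow, so it is a minimum cut.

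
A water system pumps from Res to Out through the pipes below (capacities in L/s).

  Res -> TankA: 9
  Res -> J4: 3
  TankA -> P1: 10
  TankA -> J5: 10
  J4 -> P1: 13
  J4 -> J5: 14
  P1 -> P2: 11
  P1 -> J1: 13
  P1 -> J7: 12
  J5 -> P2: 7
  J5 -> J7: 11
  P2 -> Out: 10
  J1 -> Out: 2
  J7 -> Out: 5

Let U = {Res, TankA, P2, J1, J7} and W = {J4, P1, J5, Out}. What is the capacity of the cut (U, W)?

Edges leaving {Res, TankA, P2, J1, J7}: Res→J4 (3), TankA→P1 (10), TankA→J5 (10), P2→Out (10), J1→Out (2), J7→Out (5).
Cut capacity = 3 + 10 + 10 + 10 + 2 + 5 = 40.

40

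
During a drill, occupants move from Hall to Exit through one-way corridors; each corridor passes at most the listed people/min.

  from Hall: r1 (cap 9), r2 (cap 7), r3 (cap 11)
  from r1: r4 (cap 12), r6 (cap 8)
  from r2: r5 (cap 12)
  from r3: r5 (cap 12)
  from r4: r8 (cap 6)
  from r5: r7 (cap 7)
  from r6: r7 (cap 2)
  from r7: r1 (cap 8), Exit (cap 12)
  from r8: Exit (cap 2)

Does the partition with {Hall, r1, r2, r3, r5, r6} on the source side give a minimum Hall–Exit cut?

Given cut capacity: 12 + 7 + 2 = 21.
Augment Hall→r1→r4→r8→Exit: bottleneck 2, flow now 2.
Augment Hall→r1→r6→r7→Exit: bottleneck 2, flow now 4.
Augment Hall→r2→r5→r7→Exit: bottleneck 7, flow now 11.
No augmenting path remains; maximum flow = 11.
In the residual graph, reachable from Hall: {Hall, r1, r2, r3, r4, r5, r6, r8}.
Min-cut edges: r5→r7 (7), r6→r7 (2), r8→Exit (2); capacity 7 + 2 + 2 = 11.
Cut capacity 21 exceeds the max flow 11, so it is not minimum.

No — its capacity is 21, but the minimum cut has capacity 11.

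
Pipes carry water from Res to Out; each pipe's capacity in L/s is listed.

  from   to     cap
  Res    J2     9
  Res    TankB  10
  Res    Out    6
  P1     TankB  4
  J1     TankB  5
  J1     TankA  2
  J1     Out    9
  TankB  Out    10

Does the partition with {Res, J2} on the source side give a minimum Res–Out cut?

Given cut capacity: 10 + 6 = 16.
Augment Res→Out: bottleneck 6, flow now 6.
Augment Res→TankB→Out: bottleneck 10, flow now 16.
No augmenting path remains; maximum flow = 16.
Cut capacity 16 equals the max flow, so it is a minimum cut.

Yes — it is a minimum cut (capacity 16).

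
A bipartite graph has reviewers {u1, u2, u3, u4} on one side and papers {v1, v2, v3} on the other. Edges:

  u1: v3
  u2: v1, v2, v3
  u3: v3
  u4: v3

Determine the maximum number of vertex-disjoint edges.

Unit-capacity flow: source→left, listed edges, right→sink; max matching = max flow.
Augmenting path u1→v3 (+1); matched 1.
Augmenting path u2→v1 (+1); matched 2.
No augmenting path remains; maximum matching = 2.
König certificate: {u2, v3} is a vertex cover of size 2 (every listed pair touches it), so no matching can be larger.

2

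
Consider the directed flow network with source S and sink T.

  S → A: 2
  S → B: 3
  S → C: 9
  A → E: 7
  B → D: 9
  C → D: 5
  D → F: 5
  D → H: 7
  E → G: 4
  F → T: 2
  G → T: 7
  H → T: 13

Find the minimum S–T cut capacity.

Augment S→A→E→G→T: bottleneck 2, flow now 2.
Augment S→B→D→F→T: bottleneck 2, flow now 4.
Augment S→B→D→H→T: bottleneck 1, flow now 5.
Augment S→C→D→H→T: bottleneck 5, flow now 10.
No augmenting path remains; maximum flow = 10.
By max-flow min-cut, the minimum cut capacity equals the max flow.
In the residual graph, reachable from S: {S, C}.
Min-cut edges: S→A (2), S→B (3), C→D (5); capacity 2 + 3 + 5 = 10.

10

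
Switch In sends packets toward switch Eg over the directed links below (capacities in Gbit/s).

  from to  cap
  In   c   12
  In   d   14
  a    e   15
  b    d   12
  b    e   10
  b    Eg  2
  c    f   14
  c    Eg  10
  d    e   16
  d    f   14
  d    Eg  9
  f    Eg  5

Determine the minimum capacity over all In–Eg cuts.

24

Augment In→c→Eg: bottleneck 10, flow now 10.
Augment In→d→Eg: bottleneck 9, flow now 19.
Augment In→c→f→Eg: bottleneck 2, flow now 21.
Augment In→d→f→Eg: bottleneck 3, flow now 24.
No augmenting path remains; maximum flow = 24.
By max-flow min-cut, the minimum cut capacity equals the max flow.
In the residual graph, reachable from In: {In, c, d, e, f}.
Min-cut edges: c→Eg (10), d→Eg (9), f→Eg (5); capacity 10 + 9 + 5 = 24.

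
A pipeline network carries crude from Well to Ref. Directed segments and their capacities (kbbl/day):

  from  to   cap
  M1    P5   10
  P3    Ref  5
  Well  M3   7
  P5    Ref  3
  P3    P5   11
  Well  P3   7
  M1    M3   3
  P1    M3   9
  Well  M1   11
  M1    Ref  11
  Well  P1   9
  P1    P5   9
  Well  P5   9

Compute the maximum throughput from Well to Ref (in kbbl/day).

Augment Well→P3→Ref: bottleneck 5, flow now 5.
Augment Well→M1→Ref: bottleneck 11, flow now 16.
Augment Well→P5→Ref: bottleneck 3, flow now 19.
No augmenting path remains; maximum flow = 19.
In the residual graph, reachable from Well: {Well, P3, P1, M3, P5}.
Min-cut edges: Well→M1 (11), P3→Ref (5), P5→Ref (3); capacity 11 + 5 + 3 = 19.
This cut is saturated, so no flow can exceed 19.

19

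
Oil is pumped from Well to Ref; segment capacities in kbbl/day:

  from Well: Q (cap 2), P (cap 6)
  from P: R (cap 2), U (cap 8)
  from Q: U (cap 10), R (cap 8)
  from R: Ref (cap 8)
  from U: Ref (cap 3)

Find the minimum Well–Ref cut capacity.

Augment Well→P→R→Ref: bottleneck 2, flow now 2.
Augment Well→P→U→Ref: bottleneck 3, flow now 5.
Augment Well→Q→R→Ref: bottleneck 2, flow now 7.
No augmenting path remains; maximum flow = 7.
By max-flow min-cut, the minimum cut capacity equals the max flow.
In the residual graph, reachable from Well: {Well, P, U}.
Min-cut edges: Well→Q (2), P→R (2), U→Ref (3); capacity 2 + 2 + 3 = 7.

7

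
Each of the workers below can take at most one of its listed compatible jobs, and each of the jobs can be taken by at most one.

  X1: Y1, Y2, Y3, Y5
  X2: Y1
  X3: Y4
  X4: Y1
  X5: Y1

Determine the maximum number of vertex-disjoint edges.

Unit-capacity flow: source→left, listed edges, right→sink; max matching = max flow.
Augmenting path X1→Y1 (+1); matched 1.
Augmenting path X3→Y4 (+1); matched 2.
Augmenting path X2→Y1→X1→Y2 (+1); matched 3.
No augmenting path remains; maximum matching = 3.
König certificate: {X1, X3, Y1} is a vertex cover of size 3 (every listed pair touches it), so no matching can be larger.

3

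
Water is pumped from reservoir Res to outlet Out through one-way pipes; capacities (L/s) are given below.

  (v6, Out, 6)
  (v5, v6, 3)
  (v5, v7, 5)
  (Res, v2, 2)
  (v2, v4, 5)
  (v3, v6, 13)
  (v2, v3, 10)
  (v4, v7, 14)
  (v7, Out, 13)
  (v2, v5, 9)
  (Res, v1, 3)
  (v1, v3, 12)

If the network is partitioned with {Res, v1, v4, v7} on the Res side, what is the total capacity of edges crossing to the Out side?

27

Edges leaving {Res, v1, v4, v7}: Res→v2 (2), v1→v3 (12), v7→Out (13).
Cut capacity = 2 + 12 + 13 = 27.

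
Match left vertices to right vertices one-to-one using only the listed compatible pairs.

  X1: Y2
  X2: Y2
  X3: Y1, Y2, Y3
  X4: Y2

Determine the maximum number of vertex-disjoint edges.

Unit-capacity flow: source→left, listed edges, right→sink; max matching = max flow.
Augmenting path X1→Y2 (+1); matched 1.
Augmenting path X3→Y1 (+1); matched 2.
No augmenting path remains; maximum matching = 2.
König certificate: {X3, Y2} is a vertex cover of size 2 (every listed pair touches it), so no matching can be larger.

2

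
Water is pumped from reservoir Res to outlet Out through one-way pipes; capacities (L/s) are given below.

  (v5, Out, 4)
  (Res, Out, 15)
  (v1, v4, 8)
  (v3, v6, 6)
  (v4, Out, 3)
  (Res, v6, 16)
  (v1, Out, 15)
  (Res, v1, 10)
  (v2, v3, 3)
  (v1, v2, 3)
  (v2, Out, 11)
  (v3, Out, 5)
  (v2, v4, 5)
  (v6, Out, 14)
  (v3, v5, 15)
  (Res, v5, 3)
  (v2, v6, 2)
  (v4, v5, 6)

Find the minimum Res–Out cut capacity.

Augment Res→Out: bottleneck 15, flow now 15.
Augment Res→v1→Out: bottleneck 10, flow now 25.
Augment Res→v5→Out: bottleneck 3, flow now 28.
Augment Res→v6→Out: bottleneck 14, flow now 42.
No augmenting path remains; maximum flow = 42.
By max-flow min-cut, the minimum cut capacity equals the max flow.
In the residual graph, reachable from Res: {Res, v6}.
Min-cut edges: Res→v1 (10), Res→v5 (3), Res→Out (15), v6→Out (14); capacity 10 + 3 + 15 + 14 = 42.

42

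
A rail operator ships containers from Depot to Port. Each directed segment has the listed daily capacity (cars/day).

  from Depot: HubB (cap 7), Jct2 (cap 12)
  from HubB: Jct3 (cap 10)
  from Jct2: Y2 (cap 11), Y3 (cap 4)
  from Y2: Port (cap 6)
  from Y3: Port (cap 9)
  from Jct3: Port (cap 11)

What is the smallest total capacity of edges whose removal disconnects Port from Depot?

17

Augment Depot→HubB→Jct3→Port: bottleneck 7, flow now 7.
Augment Depot→Jct2→Y2→Port: bottleneck 6, flow now 13.
Augment Depot→Jct2→Y3→Port: bottleneck 4, flow now 17.
No augmenting path remains; maximum flow = 17.
By max-flow min-cut, the minimum cut capacity equals the max flow.
In the residual graph, reachable from Depot: {Depot, Jct2, Y2}.
Min-cut edges: Depot→HubB (7), Jct2→Y3 (4), Y2→Port (6); capacity 7 + 4 + 6 = 17.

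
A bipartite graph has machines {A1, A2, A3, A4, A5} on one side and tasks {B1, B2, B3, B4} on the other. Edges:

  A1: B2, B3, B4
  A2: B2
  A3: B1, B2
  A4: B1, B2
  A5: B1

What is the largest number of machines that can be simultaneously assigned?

3

Unit-capacity flow: source→left, listed edges, right→sink; max matching = max flow.
Augmenting path A1→B2 (+1); matched 1.
Augmenting path A3→B1 (+1); matched 2.
Augmenting path A2→B2→A1→B3 (+1); matched 3.
No augmenting path remains; maximum matching = 3.
König certificate: {A1, B1, B2} is a vertex cover of size 3 (every listed pair touches it), so no matching can be larger.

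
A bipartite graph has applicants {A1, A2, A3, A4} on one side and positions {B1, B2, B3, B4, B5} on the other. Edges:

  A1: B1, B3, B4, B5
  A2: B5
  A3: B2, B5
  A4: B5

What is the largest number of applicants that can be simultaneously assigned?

Unit-capacity flow: source→left, listed edges, right→sink; max matching = max flow.
Augmenting path A1→B1 (+1); matched 1.
Augmenting path A2→B5 (+1); matched 2.
Augmenting path A3→B2 (+1); matched 3.
No augmenting path remains; maximum matching = 3.
König certificate: {A1, A3, B5} is a vertex cover of size 3 (every listed pair touches it), so no matching can be larger.

3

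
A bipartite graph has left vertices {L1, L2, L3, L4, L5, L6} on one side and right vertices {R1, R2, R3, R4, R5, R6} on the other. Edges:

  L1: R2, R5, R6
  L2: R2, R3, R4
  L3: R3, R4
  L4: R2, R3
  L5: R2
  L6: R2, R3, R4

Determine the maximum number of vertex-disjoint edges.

Unit-capacity flow: source→left, listed edges, right→sink; max matching = max flow.
Augmenting path L1→R2 (+1); matched 1.
Augmenting path L2→R3 (+1); matched 2.
Augmenting path L3→R4 (+1); matched 3.
Augmenting path L4→R2→L1→R5 (+1); matched 4.
No augmenting path remains; maximum matching = 4.
König certificate: {L1, R2, R3, R4} is a vertex cover of size 4 (every listed pair touches it), so no matching can be larger.

4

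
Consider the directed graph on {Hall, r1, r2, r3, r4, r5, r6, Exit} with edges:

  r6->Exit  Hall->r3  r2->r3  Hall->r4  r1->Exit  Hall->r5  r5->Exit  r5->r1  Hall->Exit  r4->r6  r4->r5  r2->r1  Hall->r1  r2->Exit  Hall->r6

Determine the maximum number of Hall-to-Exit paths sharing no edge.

Assign every edge capacity 1; by Menger, the answer equals the max flow.
Path Hall→Exit (+1); total 1.
Path Hall→r1→Exit (+1); total 2.
Path Hall→r5→Exit (+1); total 3.
Path Hall→r6→Exit (+1); total 4.
No residual Hall→Exit path; max flow = 4.
Certifying cut of size 4: {Hall→Exit, r1→Exit, r5→Exit, r6→Exit}.

4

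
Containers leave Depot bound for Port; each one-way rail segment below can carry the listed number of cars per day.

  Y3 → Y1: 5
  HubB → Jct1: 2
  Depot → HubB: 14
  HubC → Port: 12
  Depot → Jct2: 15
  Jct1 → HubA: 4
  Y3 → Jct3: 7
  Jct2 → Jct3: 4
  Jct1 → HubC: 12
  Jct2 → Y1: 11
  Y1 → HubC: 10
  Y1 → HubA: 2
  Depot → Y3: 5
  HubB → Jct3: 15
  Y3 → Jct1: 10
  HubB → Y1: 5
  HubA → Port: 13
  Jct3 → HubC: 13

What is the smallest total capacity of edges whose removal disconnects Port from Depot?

Augment Depot→HubB→Jct1→HubA→Port: bottleneck 2, flow now 2.
Augment Depot→HubB→Jct3→HubC→Port: bottleneck 12, flow now 14.
Augment Depot→Y3→Jct1→HubA→Port: bottleneck 2, flow now 16.
Augment Depot→Y3→Y1→HubA→Port: bottleneck 2, flow now 18.
No augmenting path remains; maximum flow = 18.
By max-flow min-cut, the minimum cut capacity equals the max flow.
In the residual graph, reachable from Depot: {Depot, HubB, Y3, Jct2, Jct1, Jct3, Y1, HubC}.
Min-cut edges: Jct1→HubA (4), Y1→HubA (2), HubC→Port (12); capacity 4 + 2 + 12 = 18.

18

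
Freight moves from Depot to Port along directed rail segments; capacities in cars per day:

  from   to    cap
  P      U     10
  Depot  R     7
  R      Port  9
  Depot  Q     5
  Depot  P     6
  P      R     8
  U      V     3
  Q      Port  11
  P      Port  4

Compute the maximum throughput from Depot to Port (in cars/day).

18

Augment Depot→P→Port: bottleneck 4, flow now 4.
Augment Depot→Q→Port: bottleneck 5, flow now 9.
Augment Depot→R→Port: bottleneck 7, flow now 16.
Augment Depot→P→R→Port: bottleneck 2, flow now 18.
No augmenting path remains; maximum flow = 18.
In the residual graph, reachable from Depot: {Depot}.
Min-cut edges: Depot→P (6), Depot→Q (5), Depot→R (7); capacity 6 + 5 + 7 = 18.
This cut is saturated, so no flow can exceed 18.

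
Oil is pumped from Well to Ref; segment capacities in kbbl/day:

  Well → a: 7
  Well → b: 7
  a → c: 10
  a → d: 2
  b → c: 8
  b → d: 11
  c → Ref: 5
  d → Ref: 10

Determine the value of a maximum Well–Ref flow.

Augment Well→a→c→Ref: bottleneck 5, flow now 5.
Augment Well→a→d→Ref: bottleneck 2, flow now 7.
Augment Well→b→d→Ref: bottleneck 7, flow now 14.
No augmenting path remains; maximum flow = 14.
In the residual graph, reachable from Well: {Well}.
Min-cut edges: Well→a (7), Well→b (7); capacity 7 + 7 = 14.
This cut is saturated, so no flow can exceed 14.

14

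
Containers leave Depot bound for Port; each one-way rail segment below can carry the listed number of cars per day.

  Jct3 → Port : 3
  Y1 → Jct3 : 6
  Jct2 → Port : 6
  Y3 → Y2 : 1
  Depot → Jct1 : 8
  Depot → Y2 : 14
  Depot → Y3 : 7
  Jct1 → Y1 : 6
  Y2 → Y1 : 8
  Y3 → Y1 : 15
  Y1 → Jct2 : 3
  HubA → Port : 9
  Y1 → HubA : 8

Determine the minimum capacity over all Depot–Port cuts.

14

Augment Depot→Jct1→Y1→Jct2→Port: bottleneck 3, flow now 3.
Augment Depot→Jct1→Y1→HubA→Port: bottleneck 3, flow now 6.
Augment Depot→Y2→Y1→HubA→Port: bottleneck 5, flow now 11.
Augment Depot→Y2→Y1→Jct3→Port: bottleneck 3, flow now 14.
No augmenting path remains; maximum flow = 14.
By max-flow min-cut, the minimum cut capacity equals the max flow.
In the residual graph, reachable from Depot: {Depot, Jct1, Y2, Y3, Y1, Jct3}.
Min-cut edges: Y1→Jct2 (3), Y1→HubA (8), Jct3→Port (3); capacity 3 + 8 + 3 = 14.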